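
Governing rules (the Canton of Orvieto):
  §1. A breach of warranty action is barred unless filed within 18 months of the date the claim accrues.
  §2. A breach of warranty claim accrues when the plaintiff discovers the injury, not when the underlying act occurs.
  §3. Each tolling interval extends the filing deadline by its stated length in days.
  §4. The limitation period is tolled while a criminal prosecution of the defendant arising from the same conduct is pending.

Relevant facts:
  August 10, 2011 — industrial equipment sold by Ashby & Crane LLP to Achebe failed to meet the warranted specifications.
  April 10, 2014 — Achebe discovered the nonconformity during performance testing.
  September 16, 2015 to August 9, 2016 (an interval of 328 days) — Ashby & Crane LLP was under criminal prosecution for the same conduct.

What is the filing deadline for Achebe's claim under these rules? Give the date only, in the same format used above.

Accrual is tied to discovery, so the period began on April 10, 2014 rather than on August 10, 2011 when the act occurred.
18 months from April 10, 2014 is October 10, 2015.
The pending criminal prosecution from September 16, 2015 to August 9, 2016 tolled the period for 328 days, extending the deadline to September 2, 2016.

September 2, 2016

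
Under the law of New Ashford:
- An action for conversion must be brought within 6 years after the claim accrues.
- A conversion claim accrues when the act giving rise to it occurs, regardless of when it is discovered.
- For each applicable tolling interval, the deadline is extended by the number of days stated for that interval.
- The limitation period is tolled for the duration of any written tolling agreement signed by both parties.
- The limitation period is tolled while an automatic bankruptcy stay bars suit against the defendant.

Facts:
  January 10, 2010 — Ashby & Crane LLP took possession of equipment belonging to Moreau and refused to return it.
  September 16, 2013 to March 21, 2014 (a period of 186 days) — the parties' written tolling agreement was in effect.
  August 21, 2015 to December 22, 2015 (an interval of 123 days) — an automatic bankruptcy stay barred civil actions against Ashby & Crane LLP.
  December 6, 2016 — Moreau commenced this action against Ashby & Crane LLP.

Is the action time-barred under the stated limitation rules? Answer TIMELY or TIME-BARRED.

TIME-BARRED

The claim accrued on January 10, 2010, when the wrongful act occurred.
6 years from January 10, 2010 is January 10, 2016.
Because the written tolling agreement ran from September 16, 2013 to March 21, 2014, the deadline is extended by 186 days to July 14, 2016.
The period was tolled for 123 days by the automatic bankruptcy stay (August 21, 2015 to December 22, 2015), pushing the deadline to November 14, 2016.
The December 6, 2016 filing falls after the November 14, 2016 deadline; the claim is time-barred.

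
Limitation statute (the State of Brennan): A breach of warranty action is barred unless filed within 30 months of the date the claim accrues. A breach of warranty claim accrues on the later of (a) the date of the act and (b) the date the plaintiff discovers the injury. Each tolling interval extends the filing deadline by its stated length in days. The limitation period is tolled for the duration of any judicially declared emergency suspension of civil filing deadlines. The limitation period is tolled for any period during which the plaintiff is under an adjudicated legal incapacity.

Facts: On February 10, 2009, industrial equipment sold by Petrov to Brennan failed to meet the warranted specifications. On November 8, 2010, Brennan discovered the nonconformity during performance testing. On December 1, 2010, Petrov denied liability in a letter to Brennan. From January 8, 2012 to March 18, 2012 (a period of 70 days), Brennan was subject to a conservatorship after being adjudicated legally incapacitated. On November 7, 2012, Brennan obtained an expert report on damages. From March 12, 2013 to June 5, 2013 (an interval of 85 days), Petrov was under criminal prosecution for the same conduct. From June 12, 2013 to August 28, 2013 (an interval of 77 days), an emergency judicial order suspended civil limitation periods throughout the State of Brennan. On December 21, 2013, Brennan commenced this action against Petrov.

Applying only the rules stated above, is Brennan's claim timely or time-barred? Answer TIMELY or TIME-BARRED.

TIME-BARRED

Because discovery on November 8, 2010 post-dates the February 10, 2009 act, accrual under the later-of rule falls on November 8, 2010.
The untolled deadline — 30 months after November 8, 2010 — is May 8, 2013.
The plaintiff's legal incapacity from January 8, 2012 to March 18, 2012 tolled the period for 70 days, extending the deadline to July 17, 2013.
Because the emergency suspension of filing deadlines ran from June 12, 2013 to August 28, 2013, the deadline is extended by 77 days to October 2, 2013.
The pending criminal prosecution from March 12, 2013 to June 5, 2013 does not toll the period, because no stated rule makes a criminal prosecution a tolling event.
None of the other events listed affects the running of the period under the stated rules.
Brennan filed on December 21, 2013, after the October 2, 2013 deadline, so the action is time-barred.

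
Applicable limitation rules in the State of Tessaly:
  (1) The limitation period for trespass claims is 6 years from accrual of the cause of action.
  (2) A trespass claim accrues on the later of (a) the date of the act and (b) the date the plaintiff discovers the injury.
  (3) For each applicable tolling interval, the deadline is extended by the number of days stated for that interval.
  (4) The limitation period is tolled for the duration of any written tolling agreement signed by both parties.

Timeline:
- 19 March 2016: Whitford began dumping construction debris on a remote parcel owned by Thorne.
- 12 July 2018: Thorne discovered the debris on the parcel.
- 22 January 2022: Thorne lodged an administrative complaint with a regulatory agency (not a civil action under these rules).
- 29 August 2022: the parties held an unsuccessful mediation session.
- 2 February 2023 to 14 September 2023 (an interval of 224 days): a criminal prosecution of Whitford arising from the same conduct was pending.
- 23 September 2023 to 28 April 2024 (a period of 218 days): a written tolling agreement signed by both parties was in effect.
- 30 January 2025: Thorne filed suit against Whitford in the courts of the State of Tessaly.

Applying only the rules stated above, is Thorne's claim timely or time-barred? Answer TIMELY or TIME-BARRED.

TIMELY

Taking the later of the act (19 March 2016) and discovery (12 July 2018), the claim accrued on 12 July 2018.
6 years from 12 July 2018 is 12 July 2024.
The written tolling agreement from 23 September 2023 to 28 April 2024 tolled the period for 218 days, extending the deadline to 15 February 2025.
Although a criminal prosecution ran from 2 February 2023 to 14 September 2023, the stated rules do not make that a tolling event, so it is disregarded.
None of the other events listed affects the running of the period under the stated rules.
Filing on 30 January 2025 beat the 15 February 2025 deadline — the action is timely.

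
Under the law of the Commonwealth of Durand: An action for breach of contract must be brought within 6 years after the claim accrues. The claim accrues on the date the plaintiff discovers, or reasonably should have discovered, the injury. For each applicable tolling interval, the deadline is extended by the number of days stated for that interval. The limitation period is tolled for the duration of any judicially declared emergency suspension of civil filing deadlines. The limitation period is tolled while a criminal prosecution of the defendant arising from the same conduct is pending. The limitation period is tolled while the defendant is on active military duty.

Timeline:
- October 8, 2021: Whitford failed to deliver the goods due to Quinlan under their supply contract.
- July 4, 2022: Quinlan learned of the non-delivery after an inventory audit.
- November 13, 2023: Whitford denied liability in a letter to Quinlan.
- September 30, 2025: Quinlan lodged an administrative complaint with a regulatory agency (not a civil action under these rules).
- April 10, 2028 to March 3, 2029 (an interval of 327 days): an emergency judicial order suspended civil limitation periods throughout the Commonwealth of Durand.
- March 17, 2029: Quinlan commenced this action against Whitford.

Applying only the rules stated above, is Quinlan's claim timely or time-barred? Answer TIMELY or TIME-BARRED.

TIMELY

The claim did not accrue until Quinlan discovered the injury on July 4, 2022; the October 8, 2021 act date does not start the clock under the stated rule.
The untolled deadline — 6 years after July 4, 2022 — is July 4, 2028.
The emergency suspension of filing deadlines from April 10, 2028 to March 3, 2029 tolled the period for 327 days, extending the deadline to May 27, 2029.
Nothing else in the chronology tolls or restarts the period.
Filing on March 17, 2029 beat the May 27, 2029 deadline — the action is timely.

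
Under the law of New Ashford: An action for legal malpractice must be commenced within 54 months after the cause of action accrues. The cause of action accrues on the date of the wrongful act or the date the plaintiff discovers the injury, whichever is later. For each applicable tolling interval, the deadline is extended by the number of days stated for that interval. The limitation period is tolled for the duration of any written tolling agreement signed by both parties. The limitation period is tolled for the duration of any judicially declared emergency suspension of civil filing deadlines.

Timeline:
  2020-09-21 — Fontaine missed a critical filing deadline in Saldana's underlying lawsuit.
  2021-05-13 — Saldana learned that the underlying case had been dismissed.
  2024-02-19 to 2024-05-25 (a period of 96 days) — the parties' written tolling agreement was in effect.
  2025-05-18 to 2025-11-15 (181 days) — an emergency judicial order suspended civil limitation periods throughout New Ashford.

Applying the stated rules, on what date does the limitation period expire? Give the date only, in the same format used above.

Because discovery on 2021-05-13 post-dates the 2020-09-21 act, accrual under the later-of rule falls on 2021-05-13.
Adding the 54 months base period to 2021-05-13 gives a deadline of 2025-11-13, before any tolling.
The period was tolled for 96 days by the written tolling agreement (2024-02-19 to 2024-05-25), pushing the deadline to 2026-02-17.
The emergency suspension of filing deadlines from 2025-05-18 to 2025-11-15 tolled the period for 181 days, extending the deadline to 2026-08-17.

2026-08-17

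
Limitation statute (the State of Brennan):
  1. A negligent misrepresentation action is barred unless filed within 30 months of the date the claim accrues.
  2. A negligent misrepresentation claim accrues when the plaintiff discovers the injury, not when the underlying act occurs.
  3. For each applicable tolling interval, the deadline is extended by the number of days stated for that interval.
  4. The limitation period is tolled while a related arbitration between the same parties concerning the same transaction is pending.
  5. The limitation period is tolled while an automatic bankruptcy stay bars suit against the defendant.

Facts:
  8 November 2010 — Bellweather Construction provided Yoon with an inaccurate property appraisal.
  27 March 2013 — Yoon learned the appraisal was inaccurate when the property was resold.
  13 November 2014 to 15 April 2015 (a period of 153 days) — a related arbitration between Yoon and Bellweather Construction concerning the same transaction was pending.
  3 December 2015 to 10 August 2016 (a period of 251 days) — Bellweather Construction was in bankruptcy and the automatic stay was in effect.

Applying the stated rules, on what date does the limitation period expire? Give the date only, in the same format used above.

Under the discovery rule, the claim accrued on 27 March 2013, when Yoon discovered the injury — not on the 8 November 2010 date of the underlying act.
The untolled deadline — 30 months after 27 March 2013 — is 27 September 2015.
The period was tolled for 153 days by the pending related arbitration (13 November 2014 to 15 April 2015), pushing the deadline to 27 February 2016.
The period was tolled for 251 days by the automatic bankruptcy stay (3 December 2015 to 10 August 2016), pushing the deadline to 4 November 2016.

4 November 2016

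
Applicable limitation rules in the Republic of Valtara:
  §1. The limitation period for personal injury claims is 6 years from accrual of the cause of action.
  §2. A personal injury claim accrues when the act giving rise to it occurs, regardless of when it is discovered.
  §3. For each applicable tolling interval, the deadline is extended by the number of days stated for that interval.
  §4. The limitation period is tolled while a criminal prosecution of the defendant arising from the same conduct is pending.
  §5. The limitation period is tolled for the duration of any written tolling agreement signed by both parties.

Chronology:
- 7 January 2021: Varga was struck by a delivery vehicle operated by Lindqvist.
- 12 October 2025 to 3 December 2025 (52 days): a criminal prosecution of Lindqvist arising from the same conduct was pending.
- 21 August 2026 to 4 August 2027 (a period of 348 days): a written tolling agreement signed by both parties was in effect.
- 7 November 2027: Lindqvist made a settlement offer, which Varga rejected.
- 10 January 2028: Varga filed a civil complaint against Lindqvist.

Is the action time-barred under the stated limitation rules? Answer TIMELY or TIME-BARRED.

TIMELY

The claim accrued on 7 January 2021, when the wrongful act occurred.
Adding the 6 years base period to 7 January 2021 gives a deadline of 7 January 2027, before any tolling.
Because the pending criminal prosecution ran from 12 October 2025 to 3 December 2025, the deadline is extended by 52 days to 28 February 2027.
The written tolling agreement from 21 August 2026 to 4 August 2027 tolled the period for 348 days, extending the deadline to 11 February 2028.
The other events in the timeline have no effect on the limitation period under the stated rules.
Filing on 10 January 2028 beat the 11 February 2028 deadline — the action is timely.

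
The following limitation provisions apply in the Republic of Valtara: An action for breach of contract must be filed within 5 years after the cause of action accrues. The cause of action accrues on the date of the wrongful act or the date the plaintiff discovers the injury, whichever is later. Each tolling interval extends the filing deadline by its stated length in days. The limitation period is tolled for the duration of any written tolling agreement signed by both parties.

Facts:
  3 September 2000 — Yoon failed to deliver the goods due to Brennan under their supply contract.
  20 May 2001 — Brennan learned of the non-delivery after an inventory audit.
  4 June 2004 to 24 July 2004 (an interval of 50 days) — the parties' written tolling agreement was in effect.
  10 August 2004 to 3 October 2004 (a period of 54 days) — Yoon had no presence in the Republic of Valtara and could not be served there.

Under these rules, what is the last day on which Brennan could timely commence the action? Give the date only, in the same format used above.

9 July 2006

Taking the later of the act (3 September 2000) and discovery (20 May 2001), the claim accrued on 20 May 2001.
Adding the 5 years base period to 20 May 2001 gives a deadline of 20 May 2006, before any tolling.
Because the written tolling agreement ran from 4 June 2004 to 24 July 2004, the deadline is extended by 50 days to 9 July 2006.
No stated provision tolls the period for the defendant's absence, so the interval from 10 August 2004 to 3 October 2004 has no effect on the deadline.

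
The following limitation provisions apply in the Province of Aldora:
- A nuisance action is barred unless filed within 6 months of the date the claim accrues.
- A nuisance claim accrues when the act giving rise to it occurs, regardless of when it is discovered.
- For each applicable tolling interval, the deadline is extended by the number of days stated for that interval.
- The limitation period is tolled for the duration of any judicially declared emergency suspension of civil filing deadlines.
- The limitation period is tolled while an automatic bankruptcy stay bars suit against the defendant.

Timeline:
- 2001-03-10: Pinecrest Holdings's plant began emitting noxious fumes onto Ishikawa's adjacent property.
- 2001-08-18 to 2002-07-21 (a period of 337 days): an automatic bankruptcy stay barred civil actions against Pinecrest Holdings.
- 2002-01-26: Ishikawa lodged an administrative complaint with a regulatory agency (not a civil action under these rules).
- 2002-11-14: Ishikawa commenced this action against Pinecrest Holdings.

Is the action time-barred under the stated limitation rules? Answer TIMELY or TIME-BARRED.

TIME-BARRED

The claim accrued on 2001-03-10, when the wrongful act occurred.
6 months from 2001-03-10 is 2001-09-10.
Because the automatic bankruptcy stay ran from 2001-08-18 to 2002-07-21, the deadline is extended by 337 days to 2002-08-13.
The other events in the timeline have no effect on the limitation period under the stated rules.
Filing on 2002-11-14 missed the 2002-08-13 deadline — the action is time-barred.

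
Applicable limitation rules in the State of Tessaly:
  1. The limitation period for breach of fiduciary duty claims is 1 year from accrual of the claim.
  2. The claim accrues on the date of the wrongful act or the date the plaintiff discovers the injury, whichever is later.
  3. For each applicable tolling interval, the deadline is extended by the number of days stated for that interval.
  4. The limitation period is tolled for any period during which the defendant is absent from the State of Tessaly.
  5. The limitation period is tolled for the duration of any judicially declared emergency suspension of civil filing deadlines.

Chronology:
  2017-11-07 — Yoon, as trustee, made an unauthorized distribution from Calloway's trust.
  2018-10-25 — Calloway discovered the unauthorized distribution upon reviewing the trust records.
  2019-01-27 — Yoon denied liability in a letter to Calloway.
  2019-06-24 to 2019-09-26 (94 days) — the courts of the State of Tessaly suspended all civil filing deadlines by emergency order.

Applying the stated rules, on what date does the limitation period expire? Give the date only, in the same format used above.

2020-01-27

The claim accrued on 2018-10-25 — the later of the 2017-11-07 act and the 2018-10-25 discovery.
Adding the 1 year base period to 2018-10-25 gives a deadline of 2019-10-25, before any tolling.
The period was tolled for 94 days by the emergency suspension of filing deadlines (2019-06-24 to 2019-09-26), pushing the deadline to 2020-01-27.
None of the other events listed affects the running of the period under the stated rules.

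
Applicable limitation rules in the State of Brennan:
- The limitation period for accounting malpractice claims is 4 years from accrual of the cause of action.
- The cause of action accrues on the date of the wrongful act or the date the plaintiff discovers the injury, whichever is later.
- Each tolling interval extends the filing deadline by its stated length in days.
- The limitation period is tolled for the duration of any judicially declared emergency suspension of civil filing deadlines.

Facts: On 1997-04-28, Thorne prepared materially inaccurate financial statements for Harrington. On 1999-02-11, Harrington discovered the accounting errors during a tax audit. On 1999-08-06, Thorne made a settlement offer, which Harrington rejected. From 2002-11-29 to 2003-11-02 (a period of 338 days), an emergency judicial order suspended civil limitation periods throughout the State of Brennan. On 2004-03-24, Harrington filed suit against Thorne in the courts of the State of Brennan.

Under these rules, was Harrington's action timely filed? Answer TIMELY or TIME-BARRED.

Taking the later of the act (1997-04-28) and discovery (1999-02-11), the claim accrued on 1999-02-11.
4 years from 1999-02-11 is 2003-02-11.
The emergency suspension of filing deadlines from 2002-11-29 to 2003-11-02 tolled the period for 338 days, extending the deadline to 2004-01-15.
Nothing else in the chronology tolls or restarts the period.
The 2004-03-24 filing falls after the 2004-01-15 deadline; the claim is time-barred.

TIME-BARRED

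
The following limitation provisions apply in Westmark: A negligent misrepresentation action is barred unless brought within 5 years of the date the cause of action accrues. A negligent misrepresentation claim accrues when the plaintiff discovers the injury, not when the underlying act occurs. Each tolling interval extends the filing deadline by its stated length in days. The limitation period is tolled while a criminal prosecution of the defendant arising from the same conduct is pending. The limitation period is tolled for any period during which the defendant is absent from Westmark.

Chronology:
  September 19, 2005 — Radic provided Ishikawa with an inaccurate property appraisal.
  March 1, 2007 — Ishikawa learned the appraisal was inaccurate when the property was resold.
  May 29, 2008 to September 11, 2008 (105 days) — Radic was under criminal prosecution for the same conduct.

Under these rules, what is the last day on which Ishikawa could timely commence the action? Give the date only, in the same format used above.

June 14, 2012

The claim did not accrue until Ishikawa discovered the injury on March 1, 2007; the September 19, 2005 act date does not start the clock under the stated rule.
Adding the 5 years base period to March 1, 2007 gives a deadline of March 1, 2012, before any tolling.
Because the pending criminal prosecution ran from May 29, 2008 to September 11, 2008, the deadline is extended by 105 days to June 14, 2012.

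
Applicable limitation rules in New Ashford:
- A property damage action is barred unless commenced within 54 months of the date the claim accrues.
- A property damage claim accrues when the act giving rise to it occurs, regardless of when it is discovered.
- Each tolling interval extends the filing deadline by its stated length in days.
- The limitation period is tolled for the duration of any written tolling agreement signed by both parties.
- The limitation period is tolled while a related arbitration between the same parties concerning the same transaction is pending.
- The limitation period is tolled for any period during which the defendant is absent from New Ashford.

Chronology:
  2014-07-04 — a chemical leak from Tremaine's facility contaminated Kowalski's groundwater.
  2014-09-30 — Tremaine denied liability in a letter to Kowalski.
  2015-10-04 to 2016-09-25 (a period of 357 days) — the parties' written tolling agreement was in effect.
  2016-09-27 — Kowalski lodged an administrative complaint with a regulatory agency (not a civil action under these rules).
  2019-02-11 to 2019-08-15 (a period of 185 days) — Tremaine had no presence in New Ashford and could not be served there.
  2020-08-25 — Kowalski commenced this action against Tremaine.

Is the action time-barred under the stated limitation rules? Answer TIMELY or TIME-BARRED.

TIME-BARRED

The claim accrued on 2014-07-04, when the wrongful act occurred.
Adding the 54 months base period to 2014-07-04 gives a deadline of 2019-01-04, before any tolling.
Because the written tolling agreement ran from 2015-10-04 to 2016-09-25, the deadline is extended by 357 days to 2019-12-27.
The period was tolled for 185 days by the defendant's absence from the jurisdiction (2019-02-11 to 2019-08-15), pushing the deadline to 2020-06-29.
Nothing else in the chronology tolls or restarts the period.
Filing on 2020-08-25 missed the 2020-06-29 deadline — the action is time-barred.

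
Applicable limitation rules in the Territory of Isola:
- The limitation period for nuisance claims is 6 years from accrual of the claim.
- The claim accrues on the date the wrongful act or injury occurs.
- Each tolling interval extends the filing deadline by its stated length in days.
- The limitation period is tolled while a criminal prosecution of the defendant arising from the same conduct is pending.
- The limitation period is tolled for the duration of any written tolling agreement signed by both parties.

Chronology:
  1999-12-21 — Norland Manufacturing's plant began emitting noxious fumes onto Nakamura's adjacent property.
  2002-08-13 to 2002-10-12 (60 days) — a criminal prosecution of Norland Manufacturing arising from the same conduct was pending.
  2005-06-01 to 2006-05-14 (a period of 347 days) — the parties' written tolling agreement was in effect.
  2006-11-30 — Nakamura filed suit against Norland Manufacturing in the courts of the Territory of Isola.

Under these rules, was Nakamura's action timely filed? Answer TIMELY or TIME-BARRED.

TIMELY

The limitation period began to run on 1999-12-21.
6 years from 1999-12-21 is 2005-12-21.
The period was tolled for 60 days by the pending criminal prosecution (2002-08-13 to 2002-10-12), pushing the deadline to 2006-02-19.
The written tolling agreement from 2005-06-01 to 2006-05-14 tolled the period for 347 days, extending the deadline to 2007-02-01.
Nakamura filed on 2006-11-30, before the 2007-02-01 deadline, so the action is timely.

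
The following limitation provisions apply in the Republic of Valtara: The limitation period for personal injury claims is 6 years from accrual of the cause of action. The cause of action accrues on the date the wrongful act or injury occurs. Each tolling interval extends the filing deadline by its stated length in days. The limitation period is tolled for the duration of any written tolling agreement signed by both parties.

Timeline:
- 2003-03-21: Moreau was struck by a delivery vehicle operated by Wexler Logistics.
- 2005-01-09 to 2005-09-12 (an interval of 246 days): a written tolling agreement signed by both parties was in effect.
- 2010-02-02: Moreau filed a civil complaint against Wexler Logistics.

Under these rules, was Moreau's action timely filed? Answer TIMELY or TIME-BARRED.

TIME-BARRED

The claim accrued on 2003-03-21, when the wrongful act occurred.
6 years from 2003-03-21 is 2009-03-21.
Because the written tolling agreement ran from 2005-01-09 to 2005-09-12, the deadline is extended by 246 days to 2009-11-22.
Moreau filed on 2010-02-02, after the 2009-11-22 deadline, so the action is time-barred.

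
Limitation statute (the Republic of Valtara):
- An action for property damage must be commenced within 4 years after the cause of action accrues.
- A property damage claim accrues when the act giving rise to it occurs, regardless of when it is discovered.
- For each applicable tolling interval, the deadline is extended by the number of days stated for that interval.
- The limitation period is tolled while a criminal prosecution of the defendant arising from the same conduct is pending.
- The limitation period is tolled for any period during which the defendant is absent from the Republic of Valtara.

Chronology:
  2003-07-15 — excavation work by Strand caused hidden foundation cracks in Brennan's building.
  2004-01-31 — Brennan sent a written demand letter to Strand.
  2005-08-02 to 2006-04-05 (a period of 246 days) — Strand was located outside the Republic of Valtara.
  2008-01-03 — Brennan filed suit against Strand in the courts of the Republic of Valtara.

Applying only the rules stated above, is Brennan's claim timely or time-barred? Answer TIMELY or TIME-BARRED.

TIMELY

The claim accrued on 2003-07-15, when the wrongful act occurred.
The untolled deadline — 4 years after 2003-07-15 — is 2007-07-15.
Because the defendant's absence from the jurisdiction ran from 2005-08-02 to 2006-04-05, the deadline is extended by 246 days to 2008-03-17.
None of the other events listed affects the running of the period under the stated rules.
Brennan filed on 2008-01-03, before the 2008-03-17 deadline, so the action is timely.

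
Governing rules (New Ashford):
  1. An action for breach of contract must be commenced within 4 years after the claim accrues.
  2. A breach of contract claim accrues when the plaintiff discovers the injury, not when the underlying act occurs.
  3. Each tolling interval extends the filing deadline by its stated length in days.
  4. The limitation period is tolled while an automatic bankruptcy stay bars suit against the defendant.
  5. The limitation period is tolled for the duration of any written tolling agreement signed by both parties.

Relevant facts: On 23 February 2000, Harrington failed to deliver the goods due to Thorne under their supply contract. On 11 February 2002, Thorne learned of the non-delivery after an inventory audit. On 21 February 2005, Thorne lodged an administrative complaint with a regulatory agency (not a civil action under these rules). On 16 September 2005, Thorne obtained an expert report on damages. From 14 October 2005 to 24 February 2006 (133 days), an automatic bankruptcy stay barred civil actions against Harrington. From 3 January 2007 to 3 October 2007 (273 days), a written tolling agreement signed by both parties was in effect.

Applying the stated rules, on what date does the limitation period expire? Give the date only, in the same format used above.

24 June 2006

Accrual is tied to discovery, so the period began on 11 February 2002 rather than on 23 February 2000 when the act occurred.
4 years from 11 February 2002 is 11 February 2006.
Because the automatic bankruptcy stay ran from 14 October 2005 to 24 February 2006, the deadline is extended by 133 days to 24 June 2006.
The written tolling agreement from 3 January 2007 to 3 October 2007 began after the period had already run on 24 June 2006, so it has no tolling effect.
Nothing else in the chronology tolls or restarts the period.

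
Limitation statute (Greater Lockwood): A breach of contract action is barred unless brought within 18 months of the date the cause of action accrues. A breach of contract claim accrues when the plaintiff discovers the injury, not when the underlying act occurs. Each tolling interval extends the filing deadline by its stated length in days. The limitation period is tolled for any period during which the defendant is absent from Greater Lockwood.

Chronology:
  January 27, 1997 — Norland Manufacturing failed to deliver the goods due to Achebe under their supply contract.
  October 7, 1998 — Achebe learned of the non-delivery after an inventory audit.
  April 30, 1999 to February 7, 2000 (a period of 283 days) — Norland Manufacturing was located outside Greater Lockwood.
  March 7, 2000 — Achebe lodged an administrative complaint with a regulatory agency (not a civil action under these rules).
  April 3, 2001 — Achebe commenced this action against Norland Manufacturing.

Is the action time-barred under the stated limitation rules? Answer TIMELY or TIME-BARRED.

Accrual is tied to discovery, so the period began on October 7, 1998 rather than on January 27, 1997 when the act occurred.
The untolled deadline — 18 months after October 7, 1998 — is April 7, 2000.
The defendant's absence from the jurisdiction from April 30, 1999 to February 7, 2000 tolled the period for 283 days, extending the deadline to January 15, 2001.
The other events in the timeline have no effect on the limitation period under the stated rules.
The April 3, 2001 filing falls after the January 15, 2001 deadline; the claim is time-barred.

TIME-BARRED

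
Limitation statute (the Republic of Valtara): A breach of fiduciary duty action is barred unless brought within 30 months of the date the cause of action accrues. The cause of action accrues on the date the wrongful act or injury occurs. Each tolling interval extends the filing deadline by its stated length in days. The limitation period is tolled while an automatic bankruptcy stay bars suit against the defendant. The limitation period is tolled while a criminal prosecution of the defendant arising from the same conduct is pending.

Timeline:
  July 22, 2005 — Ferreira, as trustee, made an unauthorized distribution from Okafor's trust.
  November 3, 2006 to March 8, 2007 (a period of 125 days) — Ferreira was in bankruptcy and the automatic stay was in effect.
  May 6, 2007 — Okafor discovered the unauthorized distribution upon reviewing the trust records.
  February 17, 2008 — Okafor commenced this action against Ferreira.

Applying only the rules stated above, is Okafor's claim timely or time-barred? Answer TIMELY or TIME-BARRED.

Because the rule ties accrual to occurrence, the claim accrued on July 22, 2005, not on the May 6, 2007 discovery date.
30 months from July 22, 2005 is January 22, 2008.
The period was tolled for 125 days by the automatic bankruptcy stay (November 3, 2006 to March 8, 2007), pushing the deadline to May 26, 2008.
The February 17, 2008 filing precedes the May 26, 2008 deadline; the claim is timely.

TIMELY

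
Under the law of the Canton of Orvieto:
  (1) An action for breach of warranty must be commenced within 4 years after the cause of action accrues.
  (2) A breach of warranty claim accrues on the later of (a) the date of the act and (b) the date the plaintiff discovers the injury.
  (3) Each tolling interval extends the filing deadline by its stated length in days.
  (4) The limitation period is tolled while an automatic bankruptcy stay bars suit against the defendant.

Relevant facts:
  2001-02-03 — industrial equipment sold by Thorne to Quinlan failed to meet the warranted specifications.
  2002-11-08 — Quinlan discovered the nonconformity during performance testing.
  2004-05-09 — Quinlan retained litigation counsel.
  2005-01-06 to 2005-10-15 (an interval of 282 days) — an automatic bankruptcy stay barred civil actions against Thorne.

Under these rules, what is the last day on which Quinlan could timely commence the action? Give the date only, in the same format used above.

Because discovery on 2002-11-08 post-dates the 2001-02-03 act, accrual under the later-of rule falls on 2002-11-08.
The untolled deadline — 4 years after 2002-11-08 — is 2006-11-08.
Because the automatic bankruptcy stay ran from 2005-01-06 to 2005-10-15, the deadline is extended by 282 days to 2007-08-17.
None of the other events listed affects the running of the period under the stated rules.

2007-08-17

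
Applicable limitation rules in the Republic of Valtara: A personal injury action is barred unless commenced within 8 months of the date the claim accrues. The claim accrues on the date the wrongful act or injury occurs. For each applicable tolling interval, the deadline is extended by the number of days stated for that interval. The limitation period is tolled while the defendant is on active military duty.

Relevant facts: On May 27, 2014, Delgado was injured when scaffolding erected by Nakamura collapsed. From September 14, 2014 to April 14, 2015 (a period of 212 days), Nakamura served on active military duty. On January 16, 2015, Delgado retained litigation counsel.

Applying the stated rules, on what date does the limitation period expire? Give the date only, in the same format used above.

The claim accrued on May 27, 2014, the date of the act.
8 months from May 27, 2014 is January 27, 2015.
The period was tolled for 212 days by the defendant's active military service (September 14, 2014 to April 14, 2015), pushing the deadline to August 27, 2015.
None of the other events listed affects the running of the period under the stated rules.

August 27, 2015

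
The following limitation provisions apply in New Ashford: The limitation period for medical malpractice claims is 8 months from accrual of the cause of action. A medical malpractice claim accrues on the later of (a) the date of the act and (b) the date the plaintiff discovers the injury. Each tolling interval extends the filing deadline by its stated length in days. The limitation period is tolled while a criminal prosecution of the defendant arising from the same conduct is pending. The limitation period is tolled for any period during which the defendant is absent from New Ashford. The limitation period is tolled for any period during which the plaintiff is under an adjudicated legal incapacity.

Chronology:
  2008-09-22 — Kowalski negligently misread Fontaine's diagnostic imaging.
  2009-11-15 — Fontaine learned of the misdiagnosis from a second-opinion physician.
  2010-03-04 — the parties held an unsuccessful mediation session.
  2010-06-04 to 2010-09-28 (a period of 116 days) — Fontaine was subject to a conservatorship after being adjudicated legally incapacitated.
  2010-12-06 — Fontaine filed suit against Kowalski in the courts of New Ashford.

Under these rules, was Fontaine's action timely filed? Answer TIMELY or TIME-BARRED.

The claim accrued on 2009-11-15 — the later of the 2008-09-22 act and the 2009-11-15 discovery.
The untolled deadline — 8 months after 2009-11-15 — is 2010-07-15.
Because the plaintiff's legal incapacity ran from 2010-06-04 to 2010-09-28, the deadline is extended by 116 days to 2010-11-08.
None of the other events listed affects the running of the period under the stated rules.
Filing on 2010-12-06 missed the 2010-11-08 deadline — the action is time-barred.

TIME-BARRED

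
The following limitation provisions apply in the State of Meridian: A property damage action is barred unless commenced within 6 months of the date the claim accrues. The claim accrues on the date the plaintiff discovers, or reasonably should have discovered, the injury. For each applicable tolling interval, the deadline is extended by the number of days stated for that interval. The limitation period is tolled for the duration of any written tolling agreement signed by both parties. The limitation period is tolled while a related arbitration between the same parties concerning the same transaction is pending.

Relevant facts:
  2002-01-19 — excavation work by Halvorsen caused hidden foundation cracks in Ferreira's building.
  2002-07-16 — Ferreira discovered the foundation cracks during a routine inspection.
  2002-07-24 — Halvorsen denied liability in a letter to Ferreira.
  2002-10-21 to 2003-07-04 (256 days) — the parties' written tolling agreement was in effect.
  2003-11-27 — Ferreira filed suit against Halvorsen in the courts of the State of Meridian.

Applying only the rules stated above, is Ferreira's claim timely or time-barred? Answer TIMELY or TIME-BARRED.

The claim did not accrue until Ferreira discovered the injury on 2002-07-16; the 2002-01-19 act date does not start the clock under the stated rule.
6 months from 2002-07-16 is 2003-01-16.
The period was tolled for 256 days by the written tolling agreement (2002-10-21 to 2003-07-04), pushing the deadline to 2003-09-29.
None of the other events listed affects the running of the period under the stated rules.
The 2003-11-27 filing falls after the 2003-09-29 deadline; the claim is time-barred.

TIME-BARRED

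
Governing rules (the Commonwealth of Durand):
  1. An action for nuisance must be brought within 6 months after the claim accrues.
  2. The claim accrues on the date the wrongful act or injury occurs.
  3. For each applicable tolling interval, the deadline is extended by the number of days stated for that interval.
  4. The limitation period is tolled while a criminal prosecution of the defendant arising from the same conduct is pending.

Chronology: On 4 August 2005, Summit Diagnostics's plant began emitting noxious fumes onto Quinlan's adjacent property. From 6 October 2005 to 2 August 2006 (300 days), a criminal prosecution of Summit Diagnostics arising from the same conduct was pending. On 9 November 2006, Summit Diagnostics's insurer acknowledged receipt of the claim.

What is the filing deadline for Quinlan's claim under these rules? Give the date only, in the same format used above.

1 December 2006

The claim accrued on 4 August 2005, when the wrongful act occurred.
Adding the 6 months base period to 4 August 2005 gives a deadline of 4 February 2006, before any tolling.
The period was tolled for 300 days by the pending criminal prosecution (6 October 2005 to 2 August 2006), pushing the deadline to 1 December 2006.
The other events in the timeline have no effect on the limitation period under the stated rules.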